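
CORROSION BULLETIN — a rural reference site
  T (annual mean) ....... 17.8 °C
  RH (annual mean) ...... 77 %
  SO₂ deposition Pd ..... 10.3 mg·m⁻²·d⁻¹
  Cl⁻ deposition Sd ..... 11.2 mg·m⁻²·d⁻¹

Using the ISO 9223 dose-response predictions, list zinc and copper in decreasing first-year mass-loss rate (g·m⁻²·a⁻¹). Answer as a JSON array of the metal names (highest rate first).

zinc: T>10 °C ⇒ hinge -0.071·(17.8−10) = -0.5538
  SO₂ term: 0.0129·10.3^0.44·exp(0.046·77-0.5538) = 0.7145
  Sd branch = 0.0175·Sd^0.57·e^(0.008·RH+0.085·T) = 0.583 μm/a
  sum: 0.7145 + 0.583 → r_corr = 1.298 μm/a
  mass loss = 1.298 μm/a × 7.14 g/cm³ = 9.264 g·m⁻²·a⁻¹
copper: f(T) = -0.080·(T−10) [T>10 °C] = -0.6240
  Pd branch = 0.0053·Pd^0.26·e^(0.059·RH+f) = 0.4893 μm/a
  Sd branch = 0.01025·Sd^0.27·e^(0.036·RH+0.049·T) = 0.7528 μm/a
  sum: 0.4893 + 0.7528 → r_corr = 1.242 μm/a
  mass loss = 1.242 μm/a × 8.96 g/cm³ = 11.13 g·m⁻²·a⁻¹
Ordering by g·m⁻²·a⁻¹: copper (11.1) > zinc (9.26)

["copper", "zinc"]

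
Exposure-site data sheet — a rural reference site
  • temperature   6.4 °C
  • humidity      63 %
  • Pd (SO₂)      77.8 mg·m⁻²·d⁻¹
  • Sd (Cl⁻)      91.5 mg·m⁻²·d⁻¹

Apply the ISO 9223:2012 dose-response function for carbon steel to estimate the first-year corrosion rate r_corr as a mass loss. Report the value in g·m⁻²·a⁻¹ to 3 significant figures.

r_corr = 411 g·m⁻²·a⁻¹

carbon steel: temperature factor f = +0.150·(-3.6) = -0.5400
  Pd branch = 1.77·Pd^0.52·e^(0.02·RH+f) = 34.99 μm/a
  Sd branch = 0.102·Sd^0.62·e^(0.033·RH+0.04·T) = 17.33 μm/a
  sum: 34.99 + 17.33 → r_corr = 52.32 μm/a
Convert to mass loss: 52.32 μm/a × 7.85 g/cm³ = 410.7 g·m⁻²·a⁻¹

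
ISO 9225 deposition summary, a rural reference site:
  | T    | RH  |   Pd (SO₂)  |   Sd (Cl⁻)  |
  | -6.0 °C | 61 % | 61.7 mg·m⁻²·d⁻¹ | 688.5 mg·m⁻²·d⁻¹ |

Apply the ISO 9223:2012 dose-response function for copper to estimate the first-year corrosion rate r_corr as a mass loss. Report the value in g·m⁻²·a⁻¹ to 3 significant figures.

copper: f(T) = +0.126·(T−10) [T≤10 °C] = -2.0160
  SO₂ term: 0.0053·61.7^0.26·exp(0.059·61-2.0160) = 0.07538
  Cl⁻ term: 0.01025·688.5^0.27·exp(0.036·61+0.049·-6.0) = 0.4009
  sum: 0.07538 + 0.4009 → r_corr = 0.4762 μm/a
Convert to mass loss: 0.4762 μm/a × 8.96 g/cm³ = 4.267 g·m⁻²·a⁻¹

r_corr = 4.27 g·m⁻²·a⁻¹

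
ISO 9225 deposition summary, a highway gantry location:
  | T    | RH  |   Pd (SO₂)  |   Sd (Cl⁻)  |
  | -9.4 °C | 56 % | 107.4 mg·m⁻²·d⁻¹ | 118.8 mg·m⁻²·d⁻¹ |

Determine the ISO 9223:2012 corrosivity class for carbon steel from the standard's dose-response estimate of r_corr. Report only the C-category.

C2

carbon steel: temperature factor f = +0.150·(-19.4) = -2.9100
  Pd branch = 1.77·Pd^0.52·e^(0.02·RH+f) = 3.363 μm/a
  Sd branch = 0.102·Sd^0.62·e^(0.033·RH+0.04·T) = 8.595 μm/a
  sum: 3.363 + 8.595 → r_corr = 11.96 μm/a
12 μm/a falls in (1.3, 25] for carbon steel → category C2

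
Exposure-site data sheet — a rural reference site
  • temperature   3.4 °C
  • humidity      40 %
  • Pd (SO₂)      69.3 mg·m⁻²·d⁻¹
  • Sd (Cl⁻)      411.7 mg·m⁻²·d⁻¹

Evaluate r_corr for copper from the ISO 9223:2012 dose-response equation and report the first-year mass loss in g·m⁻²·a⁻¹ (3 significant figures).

copper: f(T) = +0.126·(T−10) [T≤10 °C] = -0.8316
  Pd branch = 0.0053·Pd^0.26·e^(0.059·RH+f) = 0.07356 μm/a
  Sd branch = 0.01025·Sd^0.27·e^(0.036·RH+0.049·T) = 0.2597 μm/a
  r_corr = 0.07356 + 0.2597 = 0.3332 μm/a
Convert to mass loss: 0.3332 μm/a × 8.96 g/cm³ = 2.986 g·m⁻²·a⁻¹

r_corr = 2.99 g·m⁻²·a⁻¹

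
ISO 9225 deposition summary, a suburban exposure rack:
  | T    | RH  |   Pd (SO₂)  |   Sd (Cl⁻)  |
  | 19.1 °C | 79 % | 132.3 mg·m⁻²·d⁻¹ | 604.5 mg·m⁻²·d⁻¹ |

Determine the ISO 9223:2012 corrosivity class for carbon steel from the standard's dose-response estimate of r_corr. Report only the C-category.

carbon steel: f(T) = -0.054·(T−10) [T>10 °C] = -0.4914
  Pd branch = 1.77·Pd^0.52·e^(0.02·RH+f) = 66.67 μm/a
  Cl⁻ term: 0.102·604.5^0.62·exp(0.033·79+0.04·19.1) = 157.4
  r_corr = 66.67 + 157.4 = 224.1 μm/a
Category bounds: 200…700 μm/a bracket r_corr ⇒ CX

CX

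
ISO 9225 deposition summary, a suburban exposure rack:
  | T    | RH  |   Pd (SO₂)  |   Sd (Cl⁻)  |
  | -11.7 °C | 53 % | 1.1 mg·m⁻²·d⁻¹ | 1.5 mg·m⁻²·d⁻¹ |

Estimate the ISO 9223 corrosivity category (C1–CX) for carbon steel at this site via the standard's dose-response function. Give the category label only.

C1

carbon steel: f(T) = +0.150·(T−10) [T≤10 °C] = -3.2550
  Pd branch = 1.77·Pd^0.52·e^(0.02·RH+f) = 0.2071 μm/a
  Cl⁻ term: 0.102·1.5^0.62·exp(0.033·53+0.04·-11.7) = 0.4722
  r_corr = 0.2071 + 0.4722 = 0.6793 μm/a
ISO 9223 Table 2 (carbon steel): 0 < 0.679 ≤ 1.3 μm/a ⇒ C1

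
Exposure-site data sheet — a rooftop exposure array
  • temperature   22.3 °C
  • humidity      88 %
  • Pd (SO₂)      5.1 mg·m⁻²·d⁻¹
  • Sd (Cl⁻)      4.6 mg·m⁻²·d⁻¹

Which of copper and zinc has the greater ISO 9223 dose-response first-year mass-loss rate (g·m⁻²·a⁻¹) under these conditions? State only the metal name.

copper: T>10 °C ⇒ hinge -0.080·(22.3−10) = -0.9840
  sulphur-dioxide contribution → 0.5442 μm/a
  chloride contribution → 1.097 μm/a
  ⇒ r_corr(copper) = 1.641 μm/a
  mass loss = 1.641 μm/a × 8.96 g/cm³ = 14.7 g·m⁻²·a⁻¹
zinc: T>10 °C ⇒ hinge -0.071·(22.3−10) = -0.8733
  sulphur-dioxide contribution → 0.6319 μm/a
  chloride contribution → 0.562 μm/a
  total first-year rate 1.194 μm/a
  mass loss = 1.194 μm/a × 7.14 g/cm³ = 8.525 g·m⁻²·a⁻¹
Ordering by g·m⁻²·a⁻¹: copper (14.7) > zinc (8.52)

copper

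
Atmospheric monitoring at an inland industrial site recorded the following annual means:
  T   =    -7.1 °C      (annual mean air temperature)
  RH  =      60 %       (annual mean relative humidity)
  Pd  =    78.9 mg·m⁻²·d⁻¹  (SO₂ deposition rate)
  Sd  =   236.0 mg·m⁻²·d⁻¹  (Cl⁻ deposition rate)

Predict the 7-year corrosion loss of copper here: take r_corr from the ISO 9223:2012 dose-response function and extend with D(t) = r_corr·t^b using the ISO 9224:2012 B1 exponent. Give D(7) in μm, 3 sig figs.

copper: f(T) = +0.126·(T−10) [T≤10 °C] = -2.1546
  sulphur-dioxide contribution → 0.06595 μm/a
  chloride contribution → 0.2744 μm/a
  ⇒ r_corr(copper) = 0.3404 μm/a
ISO 9224: D(t) = r_corr · t^b with b = 0.667 (copper, B1)
  D(7) = 0.3404 × 7^0.667 = 0.3404 × 3.662 = 1.246 μm

D(7) = 1.25 μm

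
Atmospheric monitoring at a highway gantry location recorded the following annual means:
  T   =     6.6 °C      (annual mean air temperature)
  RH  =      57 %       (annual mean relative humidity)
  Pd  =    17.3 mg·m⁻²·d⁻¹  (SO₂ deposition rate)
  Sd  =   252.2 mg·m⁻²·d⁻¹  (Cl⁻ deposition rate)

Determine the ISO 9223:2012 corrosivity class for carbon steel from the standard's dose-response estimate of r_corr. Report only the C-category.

C3

carbon steel: f(T) = +0.150·(T−10) [T≤10 °C] = -0.5100
  sulphur-dioxide contribution → 14.63 μm/a
  chloride contribution → 26.87 μm/a
  total first-year rate 41.5 μm/a
ISO 9223 Table 2 (carbon steel): 25 < 41.5 ≤ 50 μm/a ⇒ C3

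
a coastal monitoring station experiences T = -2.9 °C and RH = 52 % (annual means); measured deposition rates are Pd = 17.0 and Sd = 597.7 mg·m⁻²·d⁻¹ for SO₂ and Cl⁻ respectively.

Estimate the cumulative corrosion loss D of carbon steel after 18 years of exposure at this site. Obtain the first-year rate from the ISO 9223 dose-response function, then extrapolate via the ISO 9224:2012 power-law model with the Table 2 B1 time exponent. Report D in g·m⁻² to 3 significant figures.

D(18) = 1.06e+03 g·m⁻²

carbon steel: f(T) = +0.150·(T−10) [T≤10 °C] = -1.9350
  Pd branch = 1.77·Pd^0.52·e^(0.02·RH+f) = 3.156 μm/a
  Cl⁻ term: 0.102·597.7^0.62·exp(0.033·52+0.04·-2.9) = 26.6
  sum: 3.156 + 26.6 → r_corr = 29.76 μm/a
ISO 9224: D(t) = r_corr · t^b with b = 0.523 (carbon steel, B1)
  D(18) = 29.76 × 18^0.523 = 29.76 × 4.534 = 134.9 μm
  Mass loss = 134.9 μm × 7.85 g/cm³ = 1059 g·m⁻²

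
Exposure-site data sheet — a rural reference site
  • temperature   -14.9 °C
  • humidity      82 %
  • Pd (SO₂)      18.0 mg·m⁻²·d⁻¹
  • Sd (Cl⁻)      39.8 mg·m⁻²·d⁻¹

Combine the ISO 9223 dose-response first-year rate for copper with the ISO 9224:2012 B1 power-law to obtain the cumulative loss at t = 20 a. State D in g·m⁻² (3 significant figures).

copper: temperature factor f = +0.126·(-24.9) = -3.1374
  sulphur-dioxide contribution → 0.06155 μm/a
  chloride contribution → 0.2557 μm/a
  total first-year rate 0.3172 μm/a
Power-law: D(20) = r_corr · 20^0.667
  D(20) = 0.3172 × 20^0.667 = 0.3172 × 7.375 = 2.339 μm
  Mass loss = 2.339 μm × 8.96 g/cm³ = 20.96 g·m⁻²

D(20) = 21.0 g·m⁻²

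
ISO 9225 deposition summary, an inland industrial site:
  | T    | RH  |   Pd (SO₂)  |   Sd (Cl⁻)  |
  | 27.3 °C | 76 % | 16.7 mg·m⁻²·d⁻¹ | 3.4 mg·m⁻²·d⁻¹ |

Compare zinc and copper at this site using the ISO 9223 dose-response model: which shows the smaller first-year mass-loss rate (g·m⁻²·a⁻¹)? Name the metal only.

zinc

zinc: T>10 °C ⇒ hinge -0.071·(27.3−10) = -1.2283
  sulphur-dioxide contribution → 0.43 μm/a
  chloride contribution → 0.6574 μm/a
  total first-year rate 1.087 μm/a
  mass loss = 1.087 μm/a × 7.14 g/cm³ = 7.764 g·m⁻²·a⁻¹
copper: f(T) = -0.080·(T−10) [T>10 °C] = -1.3840
  sulphur-dioxide contribution → 0.2446 μm/a
  chloride contribution → 0.8383 μm/a
  ⇒ r_corr(copper) = 1.083 μm/a
  mass loss = 1.083 μm/a × 8.96 g/cm³ = 9.703 g·m⁻²·a⁻¹
Ordering by g·m⁻²·a⁻¹: copper (9.7) > zinc (7.76)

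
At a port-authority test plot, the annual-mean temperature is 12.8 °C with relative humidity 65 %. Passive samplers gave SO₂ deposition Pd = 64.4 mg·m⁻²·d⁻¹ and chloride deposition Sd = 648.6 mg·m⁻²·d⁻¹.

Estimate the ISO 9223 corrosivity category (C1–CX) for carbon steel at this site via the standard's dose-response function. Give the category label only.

carbon steel: T>10 °C ⇒ hinge -0.054·(12.8−10) = -0.1512
  sulphur-dioxide contribution → 48.7 μm/a
  chloride contribution → 80.53 μm/a
  total first-year rate 129.2 μm/a
129 μm/a falls in (80, 200] for carbon steel → category C5

C5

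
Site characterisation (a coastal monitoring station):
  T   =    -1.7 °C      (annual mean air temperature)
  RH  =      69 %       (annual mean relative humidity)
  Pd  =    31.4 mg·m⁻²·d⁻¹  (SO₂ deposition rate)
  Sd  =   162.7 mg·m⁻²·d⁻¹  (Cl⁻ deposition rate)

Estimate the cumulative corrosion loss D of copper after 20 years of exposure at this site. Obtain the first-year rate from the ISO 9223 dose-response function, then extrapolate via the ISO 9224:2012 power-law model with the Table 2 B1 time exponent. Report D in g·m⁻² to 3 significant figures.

D(20) = 41.1 g·m⁻²

copper: T≤10 °C ⇒ hinge +0.126·(-1.7−10) = -1.4742
  SO₂ term: 0.0053·31.4^0.26·exp(0.059·69-1.4742) = 0.1743
  Cl⁻ term: 0.01025·162.7^0.27·exp(0.036·69+0.049·-1.7) = 0.4471
  r_corr = 0.1743 + 0.4471 = 0.6214 μm/a
Power-law: D(20) = r_corr · 20^0.667
  D(20) = 0.6214 × 20^0.667 = 0.6214 × 7.375 = 4.583 μm
  Mass loss = 4.583 μm × 8.96 g/cm³ = 41.06 g·m⁻²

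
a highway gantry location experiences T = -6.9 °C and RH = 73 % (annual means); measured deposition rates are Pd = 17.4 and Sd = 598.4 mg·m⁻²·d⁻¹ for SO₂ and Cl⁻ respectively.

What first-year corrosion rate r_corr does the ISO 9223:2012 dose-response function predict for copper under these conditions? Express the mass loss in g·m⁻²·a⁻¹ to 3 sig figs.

copper: f(T) = +0.126·(T−10) [T≤10 °C] = -2.1294
  Pd branch = 0.0053·Pd^0.26·e^(0.059·RH+f) = 0.0983 μm/a
  Cl⁻ term: 0.01025·598.4^0.27·exp(0.036·73+0.049·-6.9) = 0.5689
  r_corr = 0.0983 + 0.5689 = 0.6672 μm/a
Convert to mass loss: 0.6672 μm/a × 8.96 g/cm³ = 5.978 g·m⁻²·a⁻¹

r_corr = 5.98 g·m⁻²·a⁻¹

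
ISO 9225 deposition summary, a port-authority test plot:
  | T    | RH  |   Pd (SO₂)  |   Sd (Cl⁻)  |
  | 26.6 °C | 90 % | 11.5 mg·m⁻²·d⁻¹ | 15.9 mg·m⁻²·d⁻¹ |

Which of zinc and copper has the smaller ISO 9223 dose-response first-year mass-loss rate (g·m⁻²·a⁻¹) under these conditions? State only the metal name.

zinc: f(T) = -0.071·(T−10) [T>10 °C] = -1.1786
  SO₂ term: 0.0129·11.5^0.44·exp(0.046·90-1.1786) = 0.7302
  Cl⁻ term: 0.0175·15.9^0.57·exp(0.008·90+0.085·26.6) = 1.669
  r_corr = 0.7302 + 1.669 = 2.399 μm/a
  mass loss = 2.399 μm/a × 7.14 g/cm³ = 17.13 g·m⁻²·a⁻¹
copper: T>10 °C ⇒ hinge -0.080·(26.6−10) = -1.3280
  SO₂ term: 0.0053·11.5^0.26·exp(0.059·90-1.3280) = 0.5363
  Cl⁻ term: 0.01025·15.9^0.27·exp(0.036·90+0.049·26.6) = 2.034
  r_corr = 0.5363 + 2.034 = 2.57 μm/a
  mass loss = 2.57 μm/a × 8.96 g/cm³ = 23.03 g·m⁻²·a⁻¹
Ordering by g·m⁻²·a⁻¹: copper (23) > zinc (17.1)

zinc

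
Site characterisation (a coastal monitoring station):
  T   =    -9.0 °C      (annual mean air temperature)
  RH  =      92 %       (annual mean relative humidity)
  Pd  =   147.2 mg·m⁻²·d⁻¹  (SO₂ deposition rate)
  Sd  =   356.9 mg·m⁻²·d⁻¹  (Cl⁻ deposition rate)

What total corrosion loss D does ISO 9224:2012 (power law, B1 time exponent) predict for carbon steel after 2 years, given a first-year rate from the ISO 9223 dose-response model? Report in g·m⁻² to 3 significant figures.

carbon steel: f(T) = +0.150·(T−10) [T≤10 °C] = -2.8500
  sulphur-dioxide contribution → 8.643 μm/a
  chloride contribution → 56.67 μm/a
  total first-year rate 65.31 μm/a
ISO 9224: D(t) = r_corr · t^b with b = 0.523 (carbon steel, B1)
  D(2) = 65.31 × 2^0.523 = 65.31 × 1.437 = 93.85 μm
  Mass loss = 93.85 μm × 7.85 g/cm³ = 736.7 g·m⁻²

D(2) = 737 g·m⁻²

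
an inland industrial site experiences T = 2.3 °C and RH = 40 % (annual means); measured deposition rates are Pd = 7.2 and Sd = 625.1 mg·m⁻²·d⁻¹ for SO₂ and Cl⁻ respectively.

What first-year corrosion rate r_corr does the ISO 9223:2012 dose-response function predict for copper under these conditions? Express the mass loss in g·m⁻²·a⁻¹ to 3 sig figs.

copper: f(T) = +0.126·(T−10) [T≤10 °C] = -0.9702
  Pd branch = 0.0053·Pd^0.26·e^(0.059·RH+f) = 0.03554 μm/a
  Cl⁻ term: 0.01025·625.1^0.27·exp(0.036·40+0.049·2.3) = 0.2754
  sum: 0.03554 + 0.2754 → r_corr = 0.3109 μm/a
Convert to mass loss: 0.3109 μm/a × 8.96 g/cm³ = 2.786 g·m⁻²·a⁻¹

r_corr = 2.79 g·m⁻²·a⁻¹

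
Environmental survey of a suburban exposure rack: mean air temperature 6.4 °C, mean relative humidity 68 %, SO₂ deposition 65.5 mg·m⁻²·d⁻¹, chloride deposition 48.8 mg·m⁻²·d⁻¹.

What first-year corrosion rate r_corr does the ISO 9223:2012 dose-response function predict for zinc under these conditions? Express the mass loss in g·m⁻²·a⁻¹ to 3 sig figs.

zinc: temperature factor f = +0.038·(-3.6) = -0.1368
  Pd branch = 0.0129·Pd^0.44·e^(0.046·RH+f) = 1.617 μm/a
  Sd branch = 0.0175·Sd^0.57·e^(0.008·RH+0.085·T) = 0.4764 μm/a
  r_corr = 1.617 + 0.4764 = 2.094 μm/a
Convert to mass loss: 2.094 μm/a × 7.14 g/cm³ = 14.95 g·m⁻²·a⁻¹

r_corr = 14.9 g·m⁻²·a⁻¹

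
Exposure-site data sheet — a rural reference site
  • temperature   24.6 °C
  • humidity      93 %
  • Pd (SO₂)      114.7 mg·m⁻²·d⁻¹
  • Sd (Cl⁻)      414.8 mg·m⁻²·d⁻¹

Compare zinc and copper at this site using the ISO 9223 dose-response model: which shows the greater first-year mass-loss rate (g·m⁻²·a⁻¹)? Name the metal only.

zinc: T>10 °C ⇒ hinge -0.071·(24.6−10) = -1.0366
  sulphur-dioxide contribution → 2.658 μm/a
  chloride contribution → 9.256 μm/a
  ⇒ r_corr(zinc) = 11.91 μm/a
  mass loss = 11.91 μm/a × 7.14 g/cm³ = 85.07 g·m⁻²·a⁻¹
copper: temperature factor f = -0.080·(14.6) = -1.1680
  sulphur-dioxide contribution → 1.366 μm/a
  chloride contribution → 4.955 μm/a
  total first-year rate 6.321 μm/a
  mass loss = 6.321 μm/a × 8.96 g/cm³ = 56.64 g·m⁻²·a⁻¹
Ordering by g·m⁻²·a⁻¹: zinc (85.1) > copper (56.6)

zinc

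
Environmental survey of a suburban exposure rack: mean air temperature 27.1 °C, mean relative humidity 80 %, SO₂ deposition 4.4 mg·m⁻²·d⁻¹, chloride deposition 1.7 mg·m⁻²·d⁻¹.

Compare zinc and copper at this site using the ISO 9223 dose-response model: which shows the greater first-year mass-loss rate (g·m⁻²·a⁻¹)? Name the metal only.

zinc: f(T) = -0.071·(T−10) [T>10 °C] = -1.2141
  Pd branch = 0.0129·Pd^0.44·e^(0.046·RH+f) = 0.2915 μm/a
  Cl⁻ term: 0.0175·1.7^0.57·exp(0.008·80+0.085·27.1) = 0.4495
  sum: 0.2915 + 0.4495 → r_corr = 0.741 μm/a
  mass loss = 0.741 μm/a × 7.14 g/cm³ = 5.291 g·m⁻²·a⁻¹
copper: temperature factor f = -0.080·(17.1) = -1.3680
  Pd branch = 0.0053·Pd^0.26·e^(0.059·RH+f) = 0.2225 μm/a
  Sd branch = 0.01025·Sd^0.27·e^(0.036·RH+0.049·T) = 0.7951 μm/a
  r_corr = 0.2225 + 0.7951 = 1.018 μm/a
  mass loss = 1.018 μm/a × 8.96 g/cm³ = 9.118 g·m⁻²·a⁻¹
Ordering by g·m⁻²·a⁻¹: copper (9.12) > zinc (5.29)

copper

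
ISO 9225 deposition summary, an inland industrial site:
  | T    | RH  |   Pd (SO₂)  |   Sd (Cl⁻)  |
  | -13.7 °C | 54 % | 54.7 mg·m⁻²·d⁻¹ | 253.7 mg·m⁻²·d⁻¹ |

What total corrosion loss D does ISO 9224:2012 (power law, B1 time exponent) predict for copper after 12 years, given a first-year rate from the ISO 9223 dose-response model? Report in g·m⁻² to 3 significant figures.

D(12) = 8.53 g·m⁻²

copper: T≤10 °C ⇒ hinge +0.126·(-13.7−10) = -2.9862
  sulphur-dioxide contribution → 0.01832 μm/a
  chloride contribution → 0.1632 μm/a
  total first-year rate 0.1815 μm/a
Power-law: D(12) = r_corr · 12^0.667
  D(12) = 0.1815 × 12^0.667 = 0.1815 × 5.246 = 0.952 μm
  Mass loss = 0.952 μm × 8.96 g/cm³ = 8.53 g·m⁻²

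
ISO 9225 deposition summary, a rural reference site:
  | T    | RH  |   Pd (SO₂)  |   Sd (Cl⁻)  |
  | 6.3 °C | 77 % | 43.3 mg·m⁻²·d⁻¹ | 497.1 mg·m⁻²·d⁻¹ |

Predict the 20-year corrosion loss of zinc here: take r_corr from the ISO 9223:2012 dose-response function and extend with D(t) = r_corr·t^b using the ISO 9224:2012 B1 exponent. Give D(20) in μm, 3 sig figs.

zinc: T≤10 °C ⇒ hinge +0.038·(6.3−10) = -0.1406
  SO₂ term: 0.0129·43.3^0.44·exp(0.046·77-0.1406) = 2.032
  Cl⁻ term: 0.0175·497.1^0.57·exp(0.008·77+0.085·6.3) = 1.906
  r_corr = 2.032 + 1.906 = 3.938 μm/a
ISO 9224: D(t) = r_corr · t^b with b = 0.813 (zinc, B1)
  D(20) = 3.938 × 20^0.813 = 3.938 × 11.42 = 44.97 μm

D(20) = 45.0 μm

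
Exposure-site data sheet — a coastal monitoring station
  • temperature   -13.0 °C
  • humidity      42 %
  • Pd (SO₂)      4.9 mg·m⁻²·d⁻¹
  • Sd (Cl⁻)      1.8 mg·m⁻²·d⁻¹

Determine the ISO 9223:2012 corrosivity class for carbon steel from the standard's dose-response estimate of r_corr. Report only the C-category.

C1

carbon steel: f(T) = +0.150·(T−10) [T≤10 °C] = -3.4500
  sulphur-dioxide contribution → 0.2974 μm/a
  chloride contribution → 0.3491 μm/a
  ⇒ r_corr(carbon steel) = 0.6465 μm/a
ISO 9223 Table 2 (carbon steel): 0 < 0.647 ≤ 1.3 μm/a ⇒ C1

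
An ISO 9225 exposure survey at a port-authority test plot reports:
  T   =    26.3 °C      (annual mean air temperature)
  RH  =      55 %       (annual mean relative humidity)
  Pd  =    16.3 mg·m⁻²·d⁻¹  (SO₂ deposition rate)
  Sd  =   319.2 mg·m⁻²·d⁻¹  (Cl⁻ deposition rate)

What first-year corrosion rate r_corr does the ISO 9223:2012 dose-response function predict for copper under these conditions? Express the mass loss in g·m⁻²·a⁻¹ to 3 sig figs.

r_corr = 12.1 g·m⁻²·a⁻¹

copper: T>10 °C ⇒ hinge -0.080·(26.3−10) = -1.3040
  Pd branch = 0.0053·Pd^0.26·e^(0.059·RH+f) = 0.07628 μm/a
  Cl⁻ term: 0.01025·319.2^0.27·exp(0.036·55+0.049·26.3) = 1.278
  sum: 0.07628 + 1.278 → r_corr = 1.354 μm/a
Convert to mass loss: 1.354 μm/a × 8.96 g/cm³ = 12.13 g·m⁻²·a⁻¹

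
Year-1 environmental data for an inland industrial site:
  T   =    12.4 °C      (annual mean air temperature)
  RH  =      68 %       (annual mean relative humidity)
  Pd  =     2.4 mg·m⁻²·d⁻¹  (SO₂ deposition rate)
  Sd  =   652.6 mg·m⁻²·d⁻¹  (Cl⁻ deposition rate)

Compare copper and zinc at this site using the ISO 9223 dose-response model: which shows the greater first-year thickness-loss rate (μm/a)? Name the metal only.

copper: f(T) = -0.080·(T−10) [T>10 °C] = -0.1920
  sulphur-dioxide contribution → 0.3035 μm/a
  chloride contribution → 1.252 μm/a
  total first-year rate 1.556 μm/a
zinc: f(T) = -0.071·(T−10) [T>10 °C] = -0.1704
  sulphur-dioxide contribution → 0.365 μm/a
  chloride contribution → 3.478 μm/a
  total first-year rate 3.844 μm/a
Ordering by μm/a: zinc (3.84) > copper (1.56)

zinc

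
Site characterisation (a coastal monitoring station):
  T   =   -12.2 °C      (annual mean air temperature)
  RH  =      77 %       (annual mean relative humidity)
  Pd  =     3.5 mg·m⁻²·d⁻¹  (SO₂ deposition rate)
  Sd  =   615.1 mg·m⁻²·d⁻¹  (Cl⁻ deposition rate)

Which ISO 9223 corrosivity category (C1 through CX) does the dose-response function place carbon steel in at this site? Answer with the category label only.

C3

carbon steel: temperature factor f = +0.150·(-22.2) = -3.3300
  sulphur-dioxide contribution → 0.5669 μm/a
  chloride contribution → 42.59 μm/a
  total first-year rate 43.16 μm/a
43.2 μm/a falls in (25, 50] for carbon steel → category C3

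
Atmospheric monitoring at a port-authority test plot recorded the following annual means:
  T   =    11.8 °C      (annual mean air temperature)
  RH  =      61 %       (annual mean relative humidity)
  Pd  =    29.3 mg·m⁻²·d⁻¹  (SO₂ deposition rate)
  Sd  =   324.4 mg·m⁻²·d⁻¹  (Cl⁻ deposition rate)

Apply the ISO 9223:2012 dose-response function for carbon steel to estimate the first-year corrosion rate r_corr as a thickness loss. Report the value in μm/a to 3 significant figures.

carbon steel: temperature factor f = -0.054·(1.8) = -0.0972
  Pd branch = 1.77·Pd^0.52·e^(0.02·RH+f) = 31.5 μm/a
  Sd branch = 0.102·Sd^0.62·e^(0.033·RH+0.04·T) = 44.13 μm/a
  r_corr = 31.5 + 44.13 = 75.63 μm/a

r_corr = 75.6 μm/a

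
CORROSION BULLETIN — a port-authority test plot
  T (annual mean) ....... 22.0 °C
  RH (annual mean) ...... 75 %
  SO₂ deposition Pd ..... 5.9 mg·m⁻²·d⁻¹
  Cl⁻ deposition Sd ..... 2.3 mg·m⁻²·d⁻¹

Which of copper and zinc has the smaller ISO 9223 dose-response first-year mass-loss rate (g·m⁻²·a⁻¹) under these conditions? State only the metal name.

copper: temperature factor f = -0.080·(12.0) = -0.9600
  SO₂ term: 0.0053·5.9^0.26·exp(0.059·75-0.9600) = 0.2689
  Sd branch = 0.01025·Sd^0.27·e^(0.036·RH+0.049·T) = 0.5612 μm/a
  sum: 0.2689 + 0.5612 → r_corr = 0.8301 μm/a
  mass loss = 0.8301 μm/a × 8.96 g/cm³ = 7.438 g·m⁻²·a⁻¹
zinc: f(T) = -0.071·(T−10) [T>10 °C] = -0.8520
  Pd branch = 0.0129·Pd^0.44·e^(0.046·RH+f) = 0.3785 μm/a
  Cl⁻ term: 0.0175·2.3^0.57·exp(0.008·75+0.085·22.0) = 0.3326
  sum: 0.3785 + 0.3326 → r_corr = 0.7111 μm/a
  mass loss = 0.7111 μm/a × 7.14 g/cm³ = 5.077 g·m⁻²·a⁻¹
Ordering by g·m⁻²·a⁻¹: copper (7.44) > zinc (5.08)

zinc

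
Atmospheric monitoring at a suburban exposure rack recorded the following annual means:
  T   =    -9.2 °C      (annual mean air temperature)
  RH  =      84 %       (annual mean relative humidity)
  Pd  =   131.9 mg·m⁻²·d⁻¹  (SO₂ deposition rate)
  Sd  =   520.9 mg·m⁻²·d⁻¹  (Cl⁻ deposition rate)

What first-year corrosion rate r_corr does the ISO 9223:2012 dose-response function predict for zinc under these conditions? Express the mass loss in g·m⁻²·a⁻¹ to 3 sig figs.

zinc: T≤10 °C ⇒ hinge +0.038·(-9.2−10) = -0.7296
  SO₂ term: 0.0129·131.9^0.44·exp(0.046·84-0.7296) = 2.54
  Sd branch = 0.0175·Sd^0.57·e^(0.008·RH+0.085·T) = 0.5544 μm/a
  r_corr = 2.54 + 0.5544 = 3.094 μm/a
Convert to mass loss: 3.094 μm/a × 7.14 g/cm³ = 22.09 g·m⁻²·a⁻¹

r_corr = 22.1 g·m⁻²·a⁻¹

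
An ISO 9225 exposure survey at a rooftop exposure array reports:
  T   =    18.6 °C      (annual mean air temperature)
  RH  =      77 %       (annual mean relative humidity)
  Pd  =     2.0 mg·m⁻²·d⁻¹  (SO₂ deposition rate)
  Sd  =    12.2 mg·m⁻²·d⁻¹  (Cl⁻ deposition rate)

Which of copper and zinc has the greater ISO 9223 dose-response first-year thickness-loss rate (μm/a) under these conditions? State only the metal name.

copper

copper: temperature factor f = -0.080·(8.6) = -0.6880
  Pd branch = 0.0053·Pd^0.26·e^(0.059·RH+f) = 0.2997 μm/a
  Cl⁻ term: 0.01025·12.2^0.27·exp(0.036·77+0.049·18.6) = 0.8012
  r_corr = 0.2997 + 0.8012 = 1.101 μm/a
zinc: temperature factor f = -0.071·(8.6) = -0.6106
  SO₂ term: 0.0129·2.0^0.44·exp(0.046·77-0.6106) = 0.3282
  Sd branch = 0.0175·Sd^0.57·e^(0.008·RH+0.085·T) = 0.6553 μm/a
  sum: 0.3282 + 0.6553 → r_corr = 0.9834 μm/a
Ordering by μm/a: copper (1.1) > zinc (0.983)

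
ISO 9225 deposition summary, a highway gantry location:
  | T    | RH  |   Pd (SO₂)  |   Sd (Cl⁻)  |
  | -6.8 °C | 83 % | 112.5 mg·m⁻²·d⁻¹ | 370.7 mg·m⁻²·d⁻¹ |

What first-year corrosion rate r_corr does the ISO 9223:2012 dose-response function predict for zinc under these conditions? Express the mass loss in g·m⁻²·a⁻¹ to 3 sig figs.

r_corr = 21.7 g·m⁻²·a⁻¹

zinc: T≤10 °C ⇒ hinge +0.038·(-6.8−10) = -0.6384
  Pd branch = 0.0129·Pd^0.44·e^(0.046·RH+f) = 2.477 μm/a
  Cl⁻ term: 0.0175·370.7^0.57·exp(0.008·83+0.085·-6.8) = 0.5556
  r_corr = 2.477 + 0.5556 = 3.033 μm/a
Convert to mass loss: 3.033 μm/a × 7.14 g/cm³ = 21.65 g·m⁻²·a⁻¹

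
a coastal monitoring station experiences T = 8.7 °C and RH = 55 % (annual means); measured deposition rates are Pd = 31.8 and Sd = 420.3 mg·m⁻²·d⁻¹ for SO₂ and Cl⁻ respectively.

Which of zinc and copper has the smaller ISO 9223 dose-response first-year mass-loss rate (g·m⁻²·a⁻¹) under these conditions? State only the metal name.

copper

zinc: f(T) = +0.038·(T−10) [T≤10 °C] = -0.0494
  sulphur-dioxide contribution → 0.7063 μm/a
  chloride contribution → 1.781 μm/a
  total first-year rate 2.487 μm/a
  mass loss = 2.487 μm/a × 7.14 g/cm³ = 17.76 g·m⁻²·a⁻¹
copper: temperature factor f = +0.126·(-1.3) = -0.1638
  sulphur-dioxide contribution → 0.2838 μm/a
  chloride contribution → 0.5809 μm/a
  ⇒ r_corr(copper) = 0.8648 μm/a
  mass loss = 0.8648 μm/a × 8.96 g/cm³ = 7.748 g·m⁻²·a⁻¹
Ordering by g·m⁻²·a⁻¹: zinc (17.8) > copper (7.75)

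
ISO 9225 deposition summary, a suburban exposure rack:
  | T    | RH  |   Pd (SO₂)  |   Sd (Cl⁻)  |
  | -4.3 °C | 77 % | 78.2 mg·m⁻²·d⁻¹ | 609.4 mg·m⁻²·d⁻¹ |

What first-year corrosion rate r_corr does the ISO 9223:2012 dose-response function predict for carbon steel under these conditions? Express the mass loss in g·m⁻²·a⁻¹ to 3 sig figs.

carbon steel: T≤10 °C ⇒ hinge +0.150·(-4.3−10) = -2.1450
  sulphur-dioxide contribution → 9.326 μm/a
  chloride contribution → 58.09 μm/a
  ⇒ r_corr(carbon steel) = 67.41 μm/a
Convert to mass loss: 67.41 μm/a × 7.85 g/cm³ = 529.2 g·m⁻²·a⁻¹

r_corr = 529 g·m⁻²·a⁻¹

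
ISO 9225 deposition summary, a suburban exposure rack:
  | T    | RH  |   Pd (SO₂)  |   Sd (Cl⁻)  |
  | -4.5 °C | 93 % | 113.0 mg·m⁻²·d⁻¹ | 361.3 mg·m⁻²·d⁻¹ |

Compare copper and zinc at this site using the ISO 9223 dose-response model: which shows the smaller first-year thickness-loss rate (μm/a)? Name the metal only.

copper: T≤10 °C ⇒ hinge +0.126·(-4.5−10) = -1.8270
  SO₂ term: 0.0053·113.0^0.26·exp(0.059·93-1.8270) = 0.704
  Cl⁻ term: 0.01025·361.3^0.27·exp(0.036·93+0.049·-4.5) = 1.147
  sum: 0.704 + 1.147 → r_corr = 1.851 μm/a
zinc: f(T) = +0.038·(T−10) [T≤10 °C] = -0.5510
  Pd branch = 0.0129·Pd^0.44·e^(0.046·RH+f) = 4.291 μm/a
  Sd branch = 0.0175·Sd^0.57·e^(0.008·RH+0.085·T) = 0.7211 μm/a
  sum: 4.291 + 0.7211 → r_corr = 5.012 μm/a
Ordering by μm/a: zinc (5.01) > copper (1.85)

copper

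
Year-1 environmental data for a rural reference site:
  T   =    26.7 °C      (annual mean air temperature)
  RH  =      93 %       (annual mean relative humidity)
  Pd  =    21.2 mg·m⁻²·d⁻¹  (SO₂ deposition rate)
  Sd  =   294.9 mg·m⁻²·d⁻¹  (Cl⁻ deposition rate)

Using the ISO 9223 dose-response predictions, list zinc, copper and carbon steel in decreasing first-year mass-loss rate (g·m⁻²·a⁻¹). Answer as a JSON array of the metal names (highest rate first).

["carbon steel", "zinc", "copper"]

zinc: f(T) = -0.071·(T−10) [T>10 °C] = -1.1857
  sulphur-dioxide contribution → 1.089 μm/a
  chloride contribution → 9.11 μm/a
  total first-year rate 10.2 μm/a
  mass loss = 10.2 μm/a × 7.14 g/cm³ = 72.82 g·m⁻²·a⁻¹
copper: T>10 °C ⇒ hinge -0.080·(26.7−10) = -1.3360
  sulphur-dioxide contribution → 0.7445 μm/a
  chloride contribution → 5.009 μm/a
  ⇒ r_corr(copper) = 5.753 μm/a
  mass loss = 5.753 μm/a × 8.96 g/cm³ = 51.55 g·m⁻²·a⁻¹
carbon steel: T>10 °C ⇒ hinge -0.054·(26.7−10) = -0.9018
  sulphur-dioxide contribution → 22.58 μm/a
  chloride contribution → 217 μm/a
  total first-year rate 239.6 μm/a
  mass loss = 239.6 μm/a × 7.85 g/cm³ = 1881 g·m⁻²·a⁻¹
Ordering by g·m⁻²·a⁻¹: carbon steel (1880) > zinc (72.8) > copper (51.6)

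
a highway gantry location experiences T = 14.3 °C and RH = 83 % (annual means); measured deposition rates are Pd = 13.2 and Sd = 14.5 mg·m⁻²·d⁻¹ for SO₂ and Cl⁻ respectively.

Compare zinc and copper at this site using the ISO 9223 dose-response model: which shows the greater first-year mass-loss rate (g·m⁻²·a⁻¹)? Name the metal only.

copper

zinc: temperature factor f = -0.071·(4.3) = -0.3053
  sulphur-dioxide contribution → 1.346 μm/a
  chloride contribution → 0.5263 μm/a
  ⇒ r_corr(zinc) = 1.873 μm/a
  mass loss = 1.873 μm/a × 7.14 g/cm³ = 13.37 g·m⁻²·a⁻¹
copper: f(T) = -0.080·(T−10) [T>10 °C] = -0.3440
  sulphur-dioxide contribution → 0.9839 μm/a
  chloride contribution → 0.8439 μm/a
  ⇒ r_corr(copper) = 1.828 μm/a
  mass loss = 1.828 μm/a × 8.96 g/cm³ = 16.38 g·m⁻²·a⁻¹
Ordering by g·m⁻²·a⁻¹: copper (16.4) > zinc (13.4)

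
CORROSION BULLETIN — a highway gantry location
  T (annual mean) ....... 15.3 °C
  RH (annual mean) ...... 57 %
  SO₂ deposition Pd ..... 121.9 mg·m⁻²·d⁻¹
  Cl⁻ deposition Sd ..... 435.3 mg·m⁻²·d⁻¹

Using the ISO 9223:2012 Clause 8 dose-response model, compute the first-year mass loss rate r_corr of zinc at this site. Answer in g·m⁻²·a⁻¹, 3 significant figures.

r_corr = 30.3 g·m⁻²·a⁻¹

zinc: f(T) = -0.071·(T−10) [T>10 °C] = -0.3763
  sulphur-dioxide contribution → 1.009 μm/a
  chloride contribution → 3.236 μm/a
  ⇒ r_corr(zinc) = 4.244 μm/a
Convert to mass loss: 4.244 μm/a × 7.14 g/cm³ = 30.31 g·m⁻²·a⁻¹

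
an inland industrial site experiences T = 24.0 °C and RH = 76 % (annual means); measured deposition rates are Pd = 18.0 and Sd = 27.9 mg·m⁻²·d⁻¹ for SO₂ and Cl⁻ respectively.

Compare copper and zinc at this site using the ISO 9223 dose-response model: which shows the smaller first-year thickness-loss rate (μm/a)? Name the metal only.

copper

copper: T>10 °C ⇒ hinge -0.080·(24.0−10) = -1.1200
  Pd branch = 0.0053·Pd^0.26·e^(0.059·RH+f) = 0.3248 μm/a
  Sd branch = 0.01025·Sd^0.27·e^(0.036·RH+0.049·T) = 1.259 μm/a
  sum: 0.3248 + 1.259 → r_corr = 1.584 μm/a
zinc: T>10 °C ⇒ hinge -0.071·(24.0−10) = -0.9940
  SO₂ term: 0.0129·18.0^0.44·exp(0.046·76-0.9940) = 0.5617
  Sd branch = 0.0175·Sd^0.57·e^(0.008·RH+0.085·T) = 1.648 μm/a
  sum: 0.5617 + 1.648 → r_corr = 2.21 μm/a
Ordering by μm/a: zinc (2.21) > copper (1.58)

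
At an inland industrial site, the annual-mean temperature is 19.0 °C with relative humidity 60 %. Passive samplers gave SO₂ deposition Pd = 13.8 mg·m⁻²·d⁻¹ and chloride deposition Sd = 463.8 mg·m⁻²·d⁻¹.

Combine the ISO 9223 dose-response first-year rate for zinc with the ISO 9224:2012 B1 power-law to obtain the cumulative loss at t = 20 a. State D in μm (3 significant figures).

D(20) = 57.7 μm

zinc: T>10 °C ⇒ hinge -0.071·(19.0−10) = -0.6390
  SO₂ term: 0.0129·13.8^0.44·exp(0.046·60-0.6390) = 0.3414
  Cl⁻ term: 0.0175·463.8^0.57·exp(0.008·60+0.085·19.0) = 4.706
  r_corr = 0.3414 + 4.706 = 5.048 μm/a
Long-term exponent b (ISO 9224 Table 2, B1) = 0.813
  D(20) = 5.048 × 20^0.813 = 5.048 × 11.42 = 57.66 μm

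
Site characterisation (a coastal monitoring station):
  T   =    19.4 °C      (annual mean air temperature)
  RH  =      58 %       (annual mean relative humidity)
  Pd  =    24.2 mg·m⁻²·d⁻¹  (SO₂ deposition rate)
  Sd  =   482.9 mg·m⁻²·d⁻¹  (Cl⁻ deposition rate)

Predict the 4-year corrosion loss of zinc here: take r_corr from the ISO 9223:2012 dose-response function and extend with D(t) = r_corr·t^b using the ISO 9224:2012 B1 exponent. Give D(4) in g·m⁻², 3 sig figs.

zinc: temperature factor f = -0.071·(9.4) = -0.6674
  SO₂ term: 0.0129·24.2^0.44·exp(0.046·58-0.6674) = 0.3875
  Cl⁻ term: 0.0175·482.9^0.57·exp(0.008·58+0.085·19.4) = 4.903
  r_corr = 0.3875 + 4.903 = 5.291 μm/a
ISO 9224: D(t) = r_corr · t^b with b = 0.813 (zinc, B1)
  D(4) = 5.291 × 4^0.813 = 5.291 × 3.087 = 16.33 μm
  Mass loss = 16.33 μm × 7.14 g/cm³ = 116.6 g·m⁻²

D(4) = 117 g·m⁻²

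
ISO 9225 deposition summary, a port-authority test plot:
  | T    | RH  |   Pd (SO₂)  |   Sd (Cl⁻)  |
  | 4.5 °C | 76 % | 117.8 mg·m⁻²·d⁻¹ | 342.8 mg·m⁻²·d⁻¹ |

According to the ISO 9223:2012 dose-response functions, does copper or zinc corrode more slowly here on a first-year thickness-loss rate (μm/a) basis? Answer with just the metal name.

copper: T≤10 °C ⇒ hinge +0.126·(4.5−10) = -0.6930
  SO₂ term: 0.0053·117.8^0.26·exp(0.059·76-0.6930) = 0.8113
  Sd branch = 0.01025·Sd^0.27·e^(0.036·RH+0.049·T) = 0.9532 μm/a
  sum: 0.8113 + 0.9532 → r_corr = 1.764 μm/a
zinc: temperature factor f = +0.038·(-5.5) = -0.2090
  Pd branch = 0.0129·Pd^0.44·e^(0.046·RH+f) = 2.815 μm/a
  Cl⁻ term: 0.0175·342.8^0.57·exp(0.008·76+0.085·4.5) = 1.313
  sum: 2.815 + 1.313 → r_corr = 4.127 μm/a
Ordering by μm/a: zinc (4.13) > copper (1.76)

copper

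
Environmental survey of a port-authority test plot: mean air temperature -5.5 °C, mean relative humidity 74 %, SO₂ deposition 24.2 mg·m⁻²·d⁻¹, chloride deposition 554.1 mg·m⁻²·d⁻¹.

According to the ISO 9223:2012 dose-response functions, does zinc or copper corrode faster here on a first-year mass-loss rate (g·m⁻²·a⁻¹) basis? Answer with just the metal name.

zinc

zinc: f(T) = +0.038·(T−10) [T≤10 °C] = -0.5890
  Pd branch = 0.0129·Pd^0.44·e^(0.046·RH+f) = 0.875 μm/a
  Sd branch = 0.0175·Sd^0.57·e^(0.008·RH+0.085·T) = 0.726 μm/a
  sum: 0.875 + 0.726 → r_corr = 1.601 μm/a
  mass loss = 1.601 μm/a × 7.14 g/cm³ = 11.43 g·m⁻²·a⁻¹
copper: temperature factor f = +0.126·(-15.5) = -1.9530
  Pd branch = 0.0053·Pd^0.26·e^(0.059·RH+f) = 0.1355 μm/a
  Sd branch = 0.01025·Sd^0.27·e^(0.036·RH+0.049·T) = 0.6186 μm/a
  sum: 0.1355 + 0.6186 → r_corr = 0.7541 μm/a
  mass loss = 0.7541 μm/a × 8.96 g/cm³ = 6.757 g·m⁻²·a⁻¹
Ordering by g·m⁻²·a⁻¹: zinc (11.4) > copper (6.76)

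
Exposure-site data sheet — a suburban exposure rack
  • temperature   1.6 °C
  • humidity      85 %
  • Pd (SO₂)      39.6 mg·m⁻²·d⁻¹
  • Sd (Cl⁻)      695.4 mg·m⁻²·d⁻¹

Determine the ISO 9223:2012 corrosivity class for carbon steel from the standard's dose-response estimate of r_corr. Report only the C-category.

C5

carbon steel: T≤10 °C ⇒ hinge +0.150·(1.6−10) = -1.2600
  sulphur-dioxide contribution → 18.62 μm/a
  chloride contribution → 103.9 μm/a
  total first-year rate 122.6 μm/a
Category bounds: 80…200 μm/a bracket r_corr ⇒ C5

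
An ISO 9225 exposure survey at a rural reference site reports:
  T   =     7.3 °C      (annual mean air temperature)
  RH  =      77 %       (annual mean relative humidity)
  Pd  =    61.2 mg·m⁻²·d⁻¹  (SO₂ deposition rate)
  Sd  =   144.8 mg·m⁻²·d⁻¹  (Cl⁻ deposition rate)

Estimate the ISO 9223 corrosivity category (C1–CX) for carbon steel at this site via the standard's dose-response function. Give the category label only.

carbon steel: T≤10 °C ⇒ hinge +0.150·(7.3−10) = -0.4050
  Pd branch = 1.77·Pd^0.52·e^(0.02·RH+f) = 46.77 μm/a
  Cl⁻ term: 0.102·144.8^0.62·exp(0.033·77+0.04·7.3) = 37.9
  r_corr = 46.77 + 37.9 = 84.67 μm/a
84.7 μm/a falls in (80, 200] for carbon steel → category C5

C5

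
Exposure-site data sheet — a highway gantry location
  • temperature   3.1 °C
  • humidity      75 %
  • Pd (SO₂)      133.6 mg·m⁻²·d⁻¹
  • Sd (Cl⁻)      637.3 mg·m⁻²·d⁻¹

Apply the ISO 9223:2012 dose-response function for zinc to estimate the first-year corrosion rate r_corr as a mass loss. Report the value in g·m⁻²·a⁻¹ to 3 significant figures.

r_corr = 31.0 g·m⁻²·a⁻¹

zinc: temperature factor f = +0.038·(-6.9) = -0.2622
  SO₂ term: 0.0129·133.6^0.44·exp(0.046·75-0.2622) = 2.694
  Sd branch = 0.0175·Sd^0.57·e^(0.008·RH+0.085·T) = 1.646 μm/a
  r_corr = 2.694 + 1.646 = 4.34 μm/a
Convert to mass loss: 4.34 μm/a × 7.14 g/cm³ = 30.99 g·m⁻²·a⁻¹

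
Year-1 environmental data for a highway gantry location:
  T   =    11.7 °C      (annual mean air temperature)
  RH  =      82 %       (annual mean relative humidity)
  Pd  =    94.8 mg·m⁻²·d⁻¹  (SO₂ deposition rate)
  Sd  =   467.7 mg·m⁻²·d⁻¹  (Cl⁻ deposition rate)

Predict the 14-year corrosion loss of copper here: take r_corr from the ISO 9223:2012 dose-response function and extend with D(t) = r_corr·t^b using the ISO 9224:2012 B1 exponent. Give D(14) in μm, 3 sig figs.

D(14) = 21.7 μm

copper: temperature factor f = -0.080·(1.7) = -0.1360
  Pd branch = 0.0053·Pd^0.26·e^(0.059·RH+f) = 1.907 μm/a
  Cl⁻ term: 0.01025·467.7^0.27·exp(0.036·82+0.049·11.7) = 1.831
  r_corr = 1.907 + 1.831 = 3.738 μm/a
Power-law: D(14) = r_corr · 14^0.667
  D(14) = 3.738 × 14^0.667 = 3.738 × 5.814 = 21.73 μm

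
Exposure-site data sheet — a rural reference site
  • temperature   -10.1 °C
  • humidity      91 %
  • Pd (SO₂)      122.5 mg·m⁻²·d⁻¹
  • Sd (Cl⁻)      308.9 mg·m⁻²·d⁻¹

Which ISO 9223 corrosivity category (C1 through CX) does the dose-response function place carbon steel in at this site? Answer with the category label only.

carbon steel: temperature factor f = +0.150·(-20.1) = -3.0150
  SO₂ term: 1.77·122.5^0.52·exp(0.02·91-3.0150) = 6.529
  Sd branch = 0.102·Sd^0.62·e^(0.033·RH+0.04·T) = 47.98 μm/a
  sum: 6.529 + 47.98 → r_corr = 54.5 μm/a
ISO 9223 Table 2 (carbon steel): 50 < 54.5 ≤ 80 μm/a ⇒ C4

C4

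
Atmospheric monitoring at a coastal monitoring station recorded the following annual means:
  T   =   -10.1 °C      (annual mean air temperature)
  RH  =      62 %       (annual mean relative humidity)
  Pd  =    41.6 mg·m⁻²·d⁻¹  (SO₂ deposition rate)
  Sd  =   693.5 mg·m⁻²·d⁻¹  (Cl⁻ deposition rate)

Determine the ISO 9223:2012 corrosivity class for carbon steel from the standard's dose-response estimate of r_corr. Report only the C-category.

C3

carbon steel: T≤10 °C ⇒ hinge +0.150·(-10.1−10) = -3.0150
  SO₂ term: 1.77·41.6^0.52·exp(0.02·62-3.0150) = 2.085
  Sd branch = 0.102·Sd^0.62·e^(0.033·RH+0.04·T) = 30.42 μm/a
  sum: 2.085 + 30.42 → r_corr = 32.5 μm/a
ISO 9223 Table 2 (carbon steel): 25 < 32.5 ≤ 50 μm/a ⇒ C3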